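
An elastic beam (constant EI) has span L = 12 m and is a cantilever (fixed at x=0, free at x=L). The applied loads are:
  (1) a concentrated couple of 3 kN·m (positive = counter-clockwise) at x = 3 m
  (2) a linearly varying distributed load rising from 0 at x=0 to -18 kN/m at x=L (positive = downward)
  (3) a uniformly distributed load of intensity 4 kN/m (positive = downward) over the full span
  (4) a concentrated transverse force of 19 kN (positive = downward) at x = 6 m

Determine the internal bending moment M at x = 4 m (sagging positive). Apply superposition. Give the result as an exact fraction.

Load 1 — applied couple M₀=3 kN·m at a=3 m (b=L-a=9):
  M_1 = 0  [x>a] = 0 kN·m
Load 2 — triangular load w₀=-18 kN/m (0→w₀ over full span):
  M_2 = w₀Lx/2 - w₀L²/3 - w₀x³/(6L) = (-18)·12·4/2 - (-18)·12²/3 - (-18)·4³/(6·12) = 448 kN·m
Load 3 — uniform load w=4 kN/m over full span:
  M_3 = -w(L-x)²/2 = -4·(12-4)²/2 = -128 kN·m
Load 4 — point force P=19 kN at a=6 m (b=L-a=6):
  M_4 = -P(a-x)  [x≤a] = -19·(6-4) = -38 kN·m
Superposition: M = Σ M_i = 282 kN·m ≈ 282.000000 kN·m

M(4) = 282 kN·m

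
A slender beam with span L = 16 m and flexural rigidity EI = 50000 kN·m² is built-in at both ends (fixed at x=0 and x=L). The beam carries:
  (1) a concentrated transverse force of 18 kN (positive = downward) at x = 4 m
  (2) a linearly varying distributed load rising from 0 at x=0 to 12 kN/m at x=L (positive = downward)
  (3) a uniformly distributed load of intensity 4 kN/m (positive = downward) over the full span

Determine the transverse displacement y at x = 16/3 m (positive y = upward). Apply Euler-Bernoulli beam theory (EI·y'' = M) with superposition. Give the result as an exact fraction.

Load 1 — point force P=18 kN at a=4 m (b=L-a=12):
  y_1 = -Pa²(L-x)²(3bL-(3b+a)(L-x))/(6L³EI)  [x>a] = -18·4²·(16-(16/3))²·(3·12·16-(3·12+4)·(16-(16/3)))/(6·16³·50000) = -112/28125 m
Load 2 — triangular load w₀=12 kN/m (0→w₀ over full span):
  y_2 = -w₀x²(L-x)²(x+2L)/(120LEI) = -12·(16/3)²·(16-(16/3))²·((16/3)+2·16)/(120·16·50000) = -57344/3796875 m
Load 3 — uniform load w=4 kN/m over full span:
  y_3 = -wx²(L-x)²/(24EI) = -4·(16/3)²·(16-(16/3))²/(24·50000) = -8192/759375 m
Superposition: y = Σ y_i = -37808/1265625 m ≈ -0.029873 m

y(16/3) = -37808/1265625 m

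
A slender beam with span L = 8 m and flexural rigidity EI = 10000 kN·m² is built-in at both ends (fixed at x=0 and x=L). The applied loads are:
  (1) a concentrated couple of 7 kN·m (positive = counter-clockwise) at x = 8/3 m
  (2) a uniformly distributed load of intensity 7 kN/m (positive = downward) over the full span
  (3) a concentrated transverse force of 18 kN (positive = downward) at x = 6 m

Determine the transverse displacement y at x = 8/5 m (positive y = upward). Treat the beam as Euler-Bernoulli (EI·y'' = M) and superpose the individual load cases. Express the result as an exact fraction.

y(8/5) = -25669/7031250 m

Load 1 — applied couple M₀=7 kN·m at a=8/3 m (b=L-a=16/3):
  y_1 = (R_Ax³/6 - M_Ax²/2)/EI  [x≤a] with R_A=7/6, M_A=0 = ((7/6)·(8/5)³/6 - 0·(8/5)²/2)/10000 = 56/703125 m
Load 2 — uniform load w=7 kN/m over full span:
  y_2 = -wx²(L-x)²/(24EI) = -7·(8/5)²·(8-(8/5))²/(24·10000) = -3584/1171875 m
Load 3 — point force P=18 kN at a=6 m (b=L-a=2):
  y_3 = -Pb²x²(3aL-(3a+b)x)/(6L³EI)  [x≤a] = -18·2²·(8/5)²·(3·6·8-(3·6+2)·(8/5))/(6·8³·10000) = -21/31250 m
Superposition: y = Σ y_i = -25669/7031250 m ≈ -0.003651 m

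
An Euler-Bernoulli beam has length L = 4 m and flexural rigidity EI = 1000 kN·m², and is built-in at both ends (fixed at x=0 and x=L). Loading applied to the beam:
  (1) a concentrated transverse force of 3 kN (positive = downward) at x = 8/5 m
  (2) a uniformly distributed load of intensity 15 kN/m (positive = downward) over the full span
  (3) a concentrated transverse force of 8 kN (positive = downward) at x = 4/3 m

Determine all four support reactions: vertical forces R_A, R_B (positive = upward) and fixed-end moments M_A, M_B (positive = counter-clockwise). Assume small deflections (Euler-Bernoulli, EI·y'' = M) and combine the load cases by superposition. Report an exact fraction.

R_A = 127811/3375 kN, M_A = 89332/3375 kN·m, R_B = 111814/3375 kN, M_B = -79388/3375 kN·m

Load 1 — point force P=3 kN at a=8/5 m (b=L-a=12/5):
  R_A = Pb²(3a+b)/L³ = 3·(12/5)²·(3·(8/5)+(12/5))/4³ = 243/125 kN
  M_A = Pab²/L² = 3·(8/5)·(12/5)²/4² = 216/125 kN·m
  R_B = Pa²(a+3b)/L³ = 3·(8/5)²·((8/5)+3·(12/5))/4³ = 132/125 kN
  M_B = -Pa²b/L² = -3·(8/5)²·(12/5)/4² = -144/125 kN·m
Load 2 — uniform load w=15 kN/m over full span:
  R_A = wL/2 = 15·4/2 = 30 kN
  M_A = wL²/12 = 15·4²/12 = 20 kN·m
  R_B = wL/2 = 15·4/2 = 30 kN
  M_B = -wL²/12 = -15·4²/12 = -20 kN·m
Load 3 — point force P=8 kN at a=4/3 m (b=L-a=8/3):
  R_A = Pb²(3a+b)/L³ = 8·(8/3)²·(3·(4/3)+(8/3))/4³ = 160/27 kN
  M_A = Pab²/L² = 8·(4/3)·(8/3)²/4² = 128/27 kN·m
  R_B = Pa²(a+3b)/L³ = 8·(4/3)²·((4/3)+3·(8/3))/4³ = 56/27 kN
  M_B = -Pa²b/L² = -8·(4/3)²·(8/3)/4² = -64/27 kN·m
Superposition: R_A = 127811/3375 kN, M_A = 89332/3375 kN·m, R_B = 111814/3375 kN, M_B = -79388/3375 kN·m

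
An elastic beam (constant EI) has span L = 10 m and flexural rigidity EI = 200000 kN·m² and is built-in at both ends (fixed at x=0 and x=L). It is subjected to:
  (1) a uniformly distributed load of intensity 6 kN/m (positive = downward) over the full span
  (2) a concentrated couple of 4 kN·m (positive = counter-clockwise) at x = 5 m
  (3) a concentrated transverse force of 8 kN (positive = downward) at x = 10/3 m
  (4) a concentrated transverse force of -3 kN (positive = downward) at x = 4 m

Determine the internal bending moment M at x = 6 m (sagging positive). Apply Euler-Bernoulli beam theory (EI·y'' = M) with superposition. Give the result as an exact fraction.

Load 1 — uniform load w=6 kN/m over full span:
  M_1 = wLx/2 - wL²/12 - wx²/2 = 6·10·6/2 - 6·10²/12 - 6·6²/2 = 22 kN·m
Load 2 — applied couple M₀=4 kN·m at a=5 m (b=L-a=5):
  M_2 = R_Ax - M_A - M₀  [x>a] with R_A=3/5, M_A=1 = (3/5)·6 - 1 - 4 = -7/5 kN·m
Load 3 — point force P=8 kN at a=10/3 m (b=L-a=20/3):
  M_3 = Pa²(a+3b)(L-x)/L³ - Pa²b/L²  [x>a] = 8·(10/3)²·((10/3)+3·(20/3))·(10-6)/10³ - 8·(10/3)²·(20/3)/10² = 64/27 kN·m
Load 4 — point force P=-3 kN at a=4 m (b=L-a=6):
  M_4 = Pa²(a+3b)(L-x)/L³ - Pa²b/L²  [x>a] = (-3)·4²·(4+3·6)·(10-6)/10³ - (-3)·4²·6/10² = -168/125 kN·m
Superposition: M = Σ M_i = 72989/3375 kN·m ≈ 21.626370 kN·m

M(6) = 72989/3375 kN·m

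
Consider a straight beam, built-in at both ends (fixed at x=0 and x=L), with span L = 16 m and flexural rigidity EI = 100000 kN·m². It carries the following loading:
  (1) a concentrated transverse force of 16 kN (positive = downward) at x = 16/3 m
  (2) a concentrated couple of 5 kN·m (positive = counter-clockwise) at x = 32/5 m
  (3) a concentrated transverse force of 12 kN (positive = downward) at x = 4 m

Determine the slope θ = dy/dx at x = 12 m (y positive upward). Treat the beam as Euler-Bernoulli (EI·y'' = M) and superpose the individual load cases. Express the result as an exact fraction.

θ(12) = 913/1500000 rad

Load 1 — point force P=16 kN at a=16/3 m (b=L-a=32/3):
  θ_1 = Pa²(L-x)(2bL-(3b+a)(L-x))/(2L³EI)  [x>a] = 16·(16/3)²·(16-12)·(2·(32/3)·16-(3·(32/3)+(16/3))·(16-12))/(2·16³·100000) = 4/9375 rad
Load 2 — applied couple M₀=5 kN·m at a=32/5 m (b=L-a=48/5):
  θ_2 = (R_Ax²/2 - M_Ax - M₀(x-a))/EI  [x>a] with R_A=9/20, M_A=3/5 = ((9/20)·12²/2 - (3/5)·12 - 5·(12-(32/5)))/100000 = -7/250000 rad
Load 3 — point force P=12 kN at a=4 m (b=L-a=12):
  θ_3 = Pa²(L-x)(2bL-(3b+a)(L-x))/(2L³EI)  [x>a] = 12·4²·(16-12)·(2·12·16-(3·12+4)·(16-12))/(2·16³·100000) = 21/100000 rad
Superposition: θ = Σ θ_i = 913/1500000 rad ≈ 0.000609 rad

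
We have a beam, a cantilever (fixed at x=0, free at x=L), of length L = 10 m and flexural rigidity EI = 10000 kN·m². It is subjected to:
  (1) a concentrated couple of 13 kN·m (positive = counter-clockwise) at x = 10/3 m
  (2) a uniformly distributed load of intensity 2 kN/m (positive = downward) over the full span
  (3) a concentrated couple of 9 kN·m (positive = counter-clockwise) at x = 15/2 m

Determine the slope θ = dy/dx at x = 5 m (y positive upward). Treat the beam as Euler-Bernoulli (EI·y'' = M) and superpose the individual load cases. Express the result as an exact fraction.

θ(5) = -61/3000 rad

Load 1 — applied couple M₀=13 kN·m at a=10/3 m (b=L-a=20/3):
  θ_1 = M₀a/EI  [x>a] = 13·(10/3)/10000 = 13/3000 rad
Load 2 — uniform load w=2 kN/m over full span:
  θ_2 = -wx(x²-3Lx+3L²)/(6EI) = -2·5·(5²-3·10·5+3·10²)/(6·10000) = -7/240 rad
Load 3 — applied couple M₀=9 kN·m at a=15/2 m (b=L-a=5/2):
  θ_3 = M₀x/EI  [x≤a] = 9·5/10000 = 9/2000 rad
Superposition: θ = Σ θ_i = -61/3000 rad ≈ -0.020333 rad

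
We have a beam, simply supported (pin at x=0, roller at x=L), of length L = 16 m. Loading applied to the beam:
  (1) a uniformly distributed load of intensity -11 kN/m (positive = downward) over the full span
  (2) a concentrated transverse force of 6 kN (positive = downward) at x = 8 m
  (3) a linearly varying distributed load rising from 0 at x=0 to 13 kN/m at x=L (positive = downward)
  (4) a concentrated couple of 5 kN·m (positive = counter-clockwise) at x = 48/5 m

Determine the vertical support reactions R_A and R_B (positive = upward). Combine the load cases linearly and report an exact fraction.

R_A = -2401/48 kN, R_B = -767/48 kN

Load 1 — uniform load w=-11 kN/m over full span:
  R_A = wL/2 = (-11)·16/2 = -88 kN
  R_B = wL/2 = (-11)·16/2 = -88 kN
Load 2 — point force P=6 kN at a=8 m (b=L-a=8):
  R_A = Pb/L = 6·8/16 = 3 kN
  R_B = Pa/L = 6·8/16 = 3 kN
Load 3 — triangular load w₀=13 kN/m (0→w₀ over full span):
  R_A = w₀L/6 = 13·16/6 = 104/3 kN
  R_B = w₀L/3 = 13·16/3 = 208/3 kN
Load 4 — applied couple M₀=5 kN·m at a=48/5 m (b=L-a=32/5):
  R_A = M₀/L = 5/16 kN
  R_B = -M₀/L = -5/16 kN
Superposition: R_A = -2401/48 kN, R_B = -767/48 kN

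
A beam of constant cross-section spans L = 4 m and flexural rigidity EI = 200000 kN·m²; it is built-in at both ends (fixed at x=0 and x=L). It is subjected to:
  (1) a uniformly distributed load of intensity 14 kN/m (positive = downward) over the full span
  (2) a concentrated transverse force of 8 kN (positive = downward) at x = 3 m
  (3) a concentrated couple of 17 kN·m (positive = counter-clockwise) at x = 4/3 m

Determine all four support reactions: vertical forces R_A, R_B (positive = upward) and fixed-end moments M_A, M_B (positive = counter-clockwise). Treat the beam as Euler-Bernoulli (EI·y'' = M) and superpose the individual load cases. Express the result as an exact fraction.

R_A = 419/12 kN, M_A = 121/6 kN·m, R_B = 349/12 kN, M_B = -35/2 kN·m

Load 1 — uniform load w=14 kN/m over full span:
  R_A = wL/2 = 14·4/2 = 28 kN
  M_A = wL²/12 = 14·4²/12 = 56/3 kN·m
  R_B = wL/2 = 14·4/2 = 28 kN
  M_B = -wL²/12 = -14·4²/12 = -56/3 kN·m
Load 2 — point force P=8 kN at a=3 m (b=L-a=1):
  R_A = Pb²(3a+b)/L³ = 8·1²·(3·3+1)/4³ = 5/4 kN
  M_A = Pab²/L² = 8·3·1²/4² = 3/2 kN·m
  R_B = Pa²(a+3b)/L³ = 8·3²·(3+3·1)/4³ = 27/4 kN
  M_B = -Pa²b/L² = -8·3²·1/4² = -9/2 kN·m
Load 3 — applied couple M₀=17 kN·m at a=4/3 m (b=L-a=8/3):
  R_A = 6M₀ab/L³ = 6·17·(4/3)·(8/3)/4³ = 17/3 kN
  M_A = M₀b(2a-b)/L² = 17·(8/3)·(2·(4/3)-(8/3))/4² = 0 kN·m
  R_B = -6M₀ab/L³ = -6·17·(4/3)·(8/3)/4³ = -17/3 kN
  M_B = M₀a(2b-a)/L² = 17·(4/3)·(2·(8/3)-(4/3))/4² = 17/3 kN·m
Superposition: R_A = 419/12 kN, M_A = 121/6 kN·m, R_B = 349/12 kN, M_B = -35/2 kN·m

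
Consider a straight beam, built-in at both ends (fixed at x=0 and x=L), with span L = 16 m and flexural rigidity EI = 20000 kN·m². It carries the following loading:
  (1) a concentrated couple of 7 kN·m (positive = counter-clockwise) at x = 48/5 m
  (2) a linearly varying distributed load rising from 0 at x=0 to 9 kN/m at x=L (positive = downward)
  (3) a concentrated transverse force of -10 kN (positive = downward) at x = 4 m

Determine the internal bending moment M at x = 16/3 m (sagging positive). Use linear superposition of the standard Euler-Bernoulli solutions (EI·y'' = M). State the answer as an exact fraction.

M(16/3) = 7259/450 kN·m

Load 1 — applied couple M₀=7 kN·m at a=48/5 m (b=L-a=32/5):
  M_1 = R_Ax - M_A  [x≤a] with R_A=63/100, M_A=56/25 = (63/100)·(16/3) - (56/25) = 28/25 kN·m
Load 2 — triangular load w₀=9 kN/m (0→w₀ over full span):
  M_2 = 3w₀Lx/20 - w₀L²/30 - w₀x³/(6L) = 3·9·16·(16/3)/20 - 9·16²/30 - 9·(16/3)³/(6·16) = 1088/45 kN·m
Load 3 — point force P=-10 kN at a=4 m (b=L-a=12):
  M_3 = Pa²(a+3b)(L-x)/L³ - Pa²b/L²  [x>a] = (-10)·4²·(4+3·12)·(16-(16/3))/16³ - (-10)·4²·12/16² = -55/6 kN·m
Superposition: M = Σ M_i = 7259/450 kN·m ≈ 16.131111 kN·m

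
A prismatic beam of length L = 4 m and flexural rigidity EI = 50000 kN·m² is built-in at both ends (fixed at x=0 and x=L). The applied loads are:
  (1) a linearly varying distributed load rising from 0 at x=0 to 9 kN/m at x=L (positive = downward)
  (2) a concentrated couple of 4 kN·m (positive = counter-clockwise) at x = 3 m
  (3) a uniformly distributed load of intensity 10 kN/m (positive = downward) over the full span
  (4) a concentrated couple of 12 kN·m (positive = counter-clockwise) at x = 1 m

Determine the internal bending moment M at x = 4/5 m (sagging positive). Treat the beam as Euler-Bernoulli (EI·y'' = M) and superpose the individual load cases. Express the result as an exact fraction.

Load 1 — triangular load w₀=9 kN/m (0→w₀ over full span):
  M_1 = 3w₀Lx/20 - w₀L²/30 - w₀x³/(6L) = 3·9·4·(4/5)/20 - 9·4²/30 - 9·(4/5)³/(6·4) = -84/125 kN·m
Load 2 — applied couple M₀=4 kN·m at a=3 m (b=L-a=1):
  M_2 = R_Ax - M_A  [x≤a] with R_A=9/8, M_A=5/4 = (9/8)·(4/5) - (5/4) = -7/20 kN·m
Load 3 — uniform load w=10 kN/m over full span:
  M_3 = wLx/2 - wL²/12 - wx²/2 = 10·4·(4/5)/2 - 10·4²/12 - 10·(4/5)²/2 = -8/15 kN·m
Load 4 — applied couple M₀=12 kN·m at a=1 m (b=L-a=3):
  M_4 = R_Ax - M_A  [x≤a] with R_A=27/8, M_A=-9/4 = (27/8)·(4/5) - (-9/4) = 99/20 kN·m
Superposition: M = Σ M_i = 1273/375 kN·m ≈ 3.394667 kN·m

M(4/5) = 1273/375 kN·m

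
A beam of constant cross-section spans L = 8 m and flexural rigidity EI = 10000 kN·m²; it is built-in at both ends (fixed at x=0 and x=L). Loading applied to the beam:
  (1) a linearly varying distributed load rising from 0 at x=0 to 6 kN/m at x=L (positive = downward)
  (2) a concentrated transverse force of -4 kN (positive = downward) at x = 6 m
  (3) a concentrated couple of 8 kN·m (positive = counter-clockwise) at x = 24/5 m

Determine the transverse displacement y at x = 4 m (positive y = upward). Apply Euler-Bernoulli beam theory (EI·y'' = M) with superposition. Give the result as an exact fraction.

y(4) = -149/46875 m

Load 1 — triangular load w₀=6 kN/m (0→w₀ over full span):
  y_1 = -w₀x²(L-x)²(x+2L)/(120LEI) = -6·4²·(8-4)²·(4+2·8)/(120·8·10000) = -2/625 m
Load 2 — point force P=-4 kN at a=6 m (b=L-a=2):
  y_2 = -Pb²x²(3aL-(3a+b)x)/(6L³EI)  [x≤a] = -(-4)·2²·4²·(3·6·8-(3·6+2)·4)/(6·8³·10000) = 1/1875 m
Load 3 — applied couple M₀=8 kN·m at a=24/5 m (b=L-a=16/5):
  y_3 = (R_Ax³/6 - M_Ax²/2)/EI  [x≤a] with R_A=36/25, M_A=64/25 = ((36/25)·4³/6 - (64/25)·4²/2)/10000 = -8/15625 m
Superposition: y = Σ y_i = -149/46875 m ≈ -0.003179 m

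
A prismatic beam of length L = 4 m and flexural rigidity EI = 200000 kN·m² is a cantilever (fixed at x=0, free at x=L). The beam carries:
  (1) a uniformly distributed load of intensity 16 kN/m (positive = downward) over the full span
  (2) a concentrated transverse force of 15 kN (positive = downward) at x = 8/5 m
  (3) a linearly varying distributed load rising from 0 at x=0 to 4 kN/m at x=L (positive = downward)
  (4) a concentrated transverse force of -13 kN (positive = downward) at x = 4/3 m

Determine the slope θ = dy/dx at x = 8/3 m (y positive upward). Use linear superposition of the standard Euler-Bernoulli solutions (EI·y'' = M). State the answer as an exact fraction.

Load 1 — uniform load w=16 kN/m over full span:
  θ_1 = -wx(x²-3Lx+3L²)/(6EI) = -16·(8/3)·((8/3)²-3·4·(8/3)+3·4²)/(6·200000) = -208/253125 rad
Load 2 — point force P=15 kN at a=8/5 m (b=L-a=12/5):
  θ_2 = -Pa²/(2EI)  [x>a] = -15·(8/5)²/(2·200000) = -3/31250 rad
Load 3 — triangular load w₀=4 kN/m (0→w₀ over full span):
  θ_3 = (w₀Lx²/4-w₀L²x/3-w₀x⁴/(24L))/EI = (4·4·(8/3)²/4-4·4²·(8/3)/3-4·(8/3)⁴/(24·4))/200000 = -116/759375 rad
Load 4 — point force P=-13 kN at a=4/3 m (b=L-a=8/3):
  θ_4 = -Pa²/(2EI)  [x>a] = -(-13)·(4/3)²/(2·200000) = 13/225000 rad
Superposition: θ = Σ θ_i = -30761/30375000 rad ≈ -0.001013 rad

θ(8/3) = -30761/30375000 rad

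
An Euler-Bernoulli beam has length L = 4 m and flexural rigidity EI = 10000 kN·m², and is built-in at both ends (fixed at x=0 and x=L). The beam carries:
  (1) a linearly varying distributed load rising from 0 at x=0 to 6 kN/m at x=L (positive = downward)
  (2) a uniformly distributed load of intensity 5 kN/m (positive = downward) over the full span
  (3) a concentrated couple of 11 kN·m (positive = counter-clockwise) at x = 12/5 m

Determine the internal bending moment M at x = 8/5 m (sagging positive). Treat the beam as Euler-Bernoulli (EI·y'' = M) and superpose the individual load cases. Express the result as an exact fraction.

Load 1 — triangular load w₀=6 kN/m (0→w₀ over full span):
  M_1 = 3w₀Lx/20 - w₀L²/30 - w₀x³/(6L) = 3·6·4·(8/5)/20 - 6·4²/30 - 6·(8/5)³/(6·4) = 192/125 kN·m
Load 2 — uniform load w=5 kN/m over full span:
  M_2 = wLx/2 - wL²/12 - wx²/2 = 5·4·(8/5)/2 - 5·4²/12 - 5·(8/5)²/2 = 44/15 kN·m
Load 3 — applied couple M₀=11 kN·m at a=12/5 m (b=L-a=8/5):
  M_3 = R_Ax - M_A  [x≤a] with R_A=99/25, M_A=88/25 = (99/25)·(8/5) - (88/25) = 352/125 kN·m
Superposition: M = Σ M_i = 2732/375 kN·m ≈ 7.285333 kN·m

M(8/5) = 2732/375 kN·m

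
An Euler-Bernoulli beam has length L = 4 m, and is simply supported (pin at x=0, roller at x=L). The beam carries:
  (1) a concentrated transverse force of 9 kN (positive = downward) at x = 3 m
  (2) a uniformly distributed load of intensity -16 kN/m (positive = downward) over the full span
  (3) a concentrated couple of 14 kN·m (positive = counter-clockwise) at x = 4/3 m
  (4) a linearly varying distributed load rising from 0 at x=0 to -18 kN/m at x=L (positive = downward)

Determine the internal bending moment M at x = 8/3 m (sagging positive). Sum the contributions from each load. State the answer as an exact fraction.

Load 1 — point force P=9 kN at a=3 m (b=L-a=1):
  M_1 = Pbx/L  [x≤a] = 9·1·(8/3)/4 = 6 kN·m
Load 2 — uniform load w=-16 kN/m over full span:
  M_2 = wx(L-x)/2 = (-16)·(8/3)·(4-(8/3))/2 = -256/9 kN·m
Load 3 — applied couple M₀=14 kN·m at a=4/3 m (b=L-a=8/3):
  M_3 = M₀x/L - M₀  [x>a] = 14·(8/3)/4 - 14 = -14/3 kN·m
Load 4 — triangular load w₀=-18 kN/m (0→w₀ over full span):
  M_4 = w₀Lx/6 - w₀x³/(6L) = (-18)·4·(8/3)/6 - (-18)·(8/3)³/(6·4) = -160/9 kN·m
Superposition: M = Σ M_i = -404/9 kN·m ≈ -44.888889 kN·m

M(8/3) = -404/9 kN·m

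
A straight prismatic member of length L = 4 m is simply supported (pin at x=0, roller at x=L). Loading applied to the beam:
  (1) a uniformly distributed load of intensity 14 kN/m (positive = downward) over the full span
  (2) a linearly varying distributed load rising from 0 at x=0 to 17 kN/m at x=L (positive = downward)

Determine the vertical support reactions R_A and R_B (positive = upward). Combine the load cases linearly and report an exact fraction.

R_A = 118/3 kN, R_B = 152/3 kN

Load 1 — uniform load w=14 kN/m over full span:
  R_A = wL/2 = 14·4/2 = 28 kN
  R_B = wL/2 = 14·4/2 = 28 kN
Load 2 — triangular load w₀=17 kN/m (0→w₀ over full span):
  R_A = w₀L/6 = 17·4/6 = 34/3 kN
  R_B = w₀L/3 = 17·4/3 = 68/3 kN
Superposition: R_A = 118/3 kN, R_B = 152/3 kN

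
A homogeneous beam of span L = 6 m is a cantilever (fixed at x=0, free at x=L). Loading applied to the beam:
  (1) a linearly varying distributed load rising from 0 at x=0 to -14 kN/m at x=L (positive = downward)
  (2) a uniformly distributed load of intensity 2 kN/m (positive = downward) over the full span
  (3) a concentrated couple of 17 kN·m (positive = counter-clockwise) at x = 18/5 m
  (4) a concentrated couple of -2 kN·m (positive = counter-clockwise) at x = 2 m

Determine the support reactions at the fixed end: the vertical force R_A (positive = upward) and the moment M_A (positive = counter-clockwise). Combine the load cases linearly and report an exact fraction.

R_A = -30 kN, M_A = -147 kN·m

Load 1 — triangular load w₀=-14 kN/m (0→w₀ over full span):
  R_A = w₀L/2 = (-14)·6/2 = -42 kN
  M_A = w₀L²/3 = (-14)·6²/3 = -168 kN·m
Load 2 — uniform load w=2 kN/m over full span:
  R_A = wL = 2·6 = 12 kN
  M_A = wL²/2 = 2·6²/2 = 36 kN·m
Load 3 — applied couple M₀=17 kN·m at a=18/5 m (b=L-a=12/5):
  R_A = 0 kN
  M_A = -M₀ = -17 kN·m
Load 4 — applied couple M₀=-2 kN·m at a=2 m (b=L-a=4):
  R_A = 0 kN
  M_A = -M₀ = -(-2) = 2 kN·m
Superposition: R_A = -30 kN, M_A = -147 kN·m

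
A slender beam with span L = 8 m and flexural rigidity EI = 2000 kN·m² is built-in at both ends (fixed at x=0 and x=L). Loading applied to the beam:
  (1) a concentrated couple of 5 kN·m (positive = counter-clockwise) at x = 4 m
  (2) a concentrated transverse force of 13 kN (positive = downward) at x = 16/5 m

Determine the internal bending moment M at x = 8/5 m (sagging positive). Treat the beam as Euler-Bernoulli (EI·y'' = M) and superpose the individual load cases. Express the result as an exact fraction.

M(8/5) = -3119/2500 kN·m

Load 1 — applied couple M₀=5 kN·m at a=4 m (b=L-a=4):
  M_1 = R_Ax - M_A  [x≤a] with R_A=15/16, M_A=5/4 = (15/16)·(8/5) - (5/4) = 1/4 kN·m
Load 2 — point force P=13 kN at a=16/5 m (b=L-a=24/5):
  M_2 = Pb²(3a+b)x/L³ - Pab²/L²  [x≤a] = 13·(24/5)²·(3·(16/5)+(24/5))·(8/5)/8³ - 13·(16/5)·(24/5)²/8² = -936/625 kN·m
Superposition: M = Σ M_i = -3119/2500 kN·m ≈ -1.247600 kN·m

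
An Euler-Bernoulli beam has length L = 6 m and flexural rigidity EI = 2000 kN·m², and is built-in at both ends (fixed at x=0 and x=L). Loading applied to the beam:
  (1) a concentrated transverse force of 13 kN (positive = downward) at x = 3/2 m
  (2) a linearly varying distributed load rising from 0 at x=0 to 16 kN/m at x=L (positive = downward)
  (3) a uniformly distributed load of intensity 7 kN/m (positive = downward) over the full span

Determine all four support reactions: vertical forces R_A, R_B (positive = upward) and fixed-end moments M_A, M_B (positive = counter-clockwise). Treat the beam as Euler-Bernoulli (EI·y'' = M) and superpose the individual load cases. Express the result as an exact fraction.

R_A = 7419/160 kN, M_A = 8187/160 kN·m, R_B = 9061/160 kN, M_B = -8553/160 kN·m

Load 1 — point force P=13 kN at a=3/2 m (b=L-a=9/2):
  R_A = Pb²(3a+b)/L³ = 13·(9/2)²·(3·(3/2)+(9/2))/6³ = 351/32 kN
  M_A = Pab²/L² = 13·(3/2)·(9/2)²/6² = 351/32 kN·m
  R_B = Pa²(a+3b)/L³ = 13·(3/2)²·((3/2)+3·(9/2))/6³ = 65/32 kN
  M_B = -Pa²b/L² = -13·(3/2)²·(9/2)/6² = -117/32 kN·m
Load 2 — triangular load w₀=16 kN/m (0→w₀ over full span):
  R_A = 3w₀L/20 = 3·16·6/20 = 72/5 kN
  M_A = w₀L²/30 = 16·6²/30 = 96/5 kN·m
  R_B = 7w₀L/20 = 7·16·6/20 = 168/5 kN
  M_B = -w₀L²/20 = -16·6²/20 = -144/5 kN·m
Load 3 — uniform load w=7 kN/m over full span:
  R_A = wL/2 = 7·6/2 = 21 kN
  M_A = wL²/12 = 7·6²/12 = 21 kN·m
  R_B = wL/2 = 7·6/2 = 21 kN
  M_B = -wL²/12 = -7·6²/12 = -21 kN·m
Superposition: R_A = 7419/160 kN, M_A = 8187/160 kN·m, R_B = 9061/160 kN, M_B = -8553/160 kN·m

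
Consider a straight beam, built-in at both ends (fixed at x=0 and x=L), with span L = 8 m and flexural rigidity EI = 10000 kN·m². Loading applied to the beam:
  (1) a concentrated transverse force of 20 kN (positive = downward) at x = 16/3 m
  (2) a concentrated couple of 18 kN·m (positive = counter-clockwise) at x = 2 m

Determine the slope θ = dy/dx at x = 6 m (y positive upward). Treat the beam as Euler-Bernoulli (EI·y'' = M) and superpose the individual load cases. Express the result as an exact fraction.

Load 1 — point force P=20 kN at a=16/3 m (b=L-a=8/3):
  θ_1 = Pa²(L-x)(2bL-(3b+a)(L-x))/(2L³EI)  [x>a] = 20·(16/3)²·(8-6)·(2·(8/3)·8-(3·(8/3)+(16/3))·(8-6))/(2·8³·10000) = 2/1125 rad
Load 2 — applied couple M₀=18 kN·m at a=2 m (b=L-a=6):
  θ_2 = (R_Ax²/2 - M_Ax - M₀(x-a))/EI  [x>a] with R_A=81/32, M_A=-27/8 = ((81/32)·6²/2 - (-27/8)·6 - 18·(6-2))/10000 = -99/160000 rad
Superposition: θ = Σ θ_i = 1669/1440000 rad ≈ 0.001159 rad

θ(6) = 1669/1440000 rad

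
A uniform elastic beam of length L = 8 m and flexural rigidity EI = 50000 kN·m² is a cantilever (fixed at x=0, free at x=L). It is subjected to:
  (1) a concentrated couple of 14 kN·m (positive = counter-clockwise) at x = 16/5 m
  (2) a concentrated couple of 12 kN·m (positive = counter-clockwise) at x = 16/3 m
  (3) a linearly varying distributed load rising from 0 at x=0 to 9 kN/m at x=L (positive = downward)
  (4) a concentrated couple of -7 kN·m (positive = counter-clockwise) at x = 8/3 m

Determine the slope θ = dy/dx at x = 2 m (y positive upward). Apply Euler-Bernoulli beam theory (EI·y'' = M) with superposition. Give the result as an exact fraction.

θ(2) = -1099/200000 rad

Load 1 — applied couple M₀=14 kN·m at a=16/5 m (b=L-a=24/5):
  θ_1 = M₀x/EI  [x≤a] = 14·2/50000 = 7/12500 rad
Load 2 — applied couple M₀=12 kN·m at a=16/3 m (b=L-a=8/3):
  θ_2 = M₀x/EI  [x≤a] = 12·2/50000 = 3/6250 rad
Load 3 — triangular load w₀=9 kN/m (0→w₀ over full span):
  θ_3 = (w₀Lx²/4-w₀L²x/3-w₀x⁴/(24L))/EI = (9·8·2²/4-9·8²·2/3-9·2⁴/(24·8))/50000 = -1251/200000 rad
Load 4 — applied couple M₀=-7 kN·m at a=8/3 m (b=L-a=16/3):
  θ_4 = M₀x/EI  [x≤a] = (-7)·2/50000 = -7/25000 rad
Superposition: θ = Σ θ_i = -1099/200000 rad ≈ -0.005495 rad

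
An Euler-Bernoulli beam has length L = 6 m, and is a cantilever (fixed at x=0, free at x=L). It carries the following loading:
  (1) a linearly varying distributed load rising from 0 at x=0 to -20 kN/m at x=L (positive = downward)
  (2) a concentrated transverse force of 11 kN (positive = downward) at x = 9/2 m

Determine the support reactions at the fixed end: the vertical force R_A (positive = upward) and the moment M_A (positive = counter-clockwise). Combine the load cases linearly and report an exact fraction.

Load 1 — triangular load w₀=-20 kN/m (0→w₀ over full span):
  R_A = w₀L/2 = (-20)·6/2 = -60 kN
  M_A = w₀L²/3 = (-20)·6²/3 = -240 kN·m
Load 2 — point force P=11 kN at a=9/2 m (b=L-a=3/2):
  R_A = P = 11 kN
  M_A = Pa = 11·(9/2) = 99/2 kN·m
Superposition: R_A = -49 kN, M_A = -381/2 kN·m

R_A = -49 kN, M_A = -381/2 kN·m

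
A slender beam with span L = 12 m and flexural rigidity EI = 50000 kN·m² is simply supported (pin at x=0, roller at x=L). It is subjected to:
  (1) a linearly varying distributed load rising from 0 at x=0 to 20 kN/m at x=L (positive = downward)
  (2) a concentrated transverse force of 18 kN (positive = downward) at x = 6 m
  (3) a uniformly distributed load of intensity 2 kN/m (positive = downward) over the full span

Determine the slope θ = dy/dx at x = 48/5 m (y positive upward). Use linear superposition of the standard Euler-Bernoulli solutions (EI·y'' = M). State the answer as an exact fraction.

θ(48/5) = 51969/3125000 rad

Load 1 — triangular load w₀=20 kN/m (0→w₀ over full span):
  θ_1 = -w₀(7L⁴-30L²x²+15x⁴)/(360LEI) = -20·(7·12⁴-30·12²·(48/5)²+15·(48/5)⁴)/(360·12·50000) = 4542/390625 rad
Load 2 — point force P=18 kN at a=6 m (b=L-a=6):
  θ_2 = -Pa(2L²-6Lx+3x²+a²)/(6LEI)  [x>a] = -18·6·(2·12²-6·12·(48/5)+3·(48/5)²+6²)/(6·12·50000) = 1701/625000 rad
Load 3 — uniform load w=2 kN/m over full span:
  θ_3 = -w(L³-6Lx²+4x³)/(24EI) = -2·(12³-6·12·(48/5)²+4·(48/5)³)/(24·50000) = 891/390625 rad
Superposition: θ = Σ θ_i = 51969/3125000 rad ≈ 0.016630 rad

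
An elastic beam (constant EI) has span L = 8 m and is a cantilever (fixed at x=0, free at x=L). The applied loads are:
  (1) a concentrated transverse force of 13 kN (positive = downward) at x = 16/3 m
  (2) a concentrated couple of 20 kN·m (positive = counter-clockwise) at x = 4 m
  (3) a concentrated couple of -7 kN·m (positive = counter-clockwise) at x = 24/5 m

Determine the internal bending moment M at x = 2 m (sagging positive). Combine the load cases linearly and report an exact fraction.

Load 1 — point force P=13 kN at a=16/3 m (b=L-a=8/3):
  M_1 = -P(a-x)  [x≤a] = -13·((16/3)-2) = -130/3 kN·m
Load 2 — applied couple M₀=20 kN·m at a=4 m (b=L-a=4):
  M_2 = M₀  [x≤a] = 20 = 20 kN·m
Load 3 — applied couple M₀=-7 kN·m at a=24/5 m (b=L-a=16/5):
  M_3 = M₀  [x≤a] = (-7) = -7 kN·m
Superposition: M = Σ M_i = -91/3 kN·m ≈ -30.333333 kN·m

M(2) = -91/3 kN·m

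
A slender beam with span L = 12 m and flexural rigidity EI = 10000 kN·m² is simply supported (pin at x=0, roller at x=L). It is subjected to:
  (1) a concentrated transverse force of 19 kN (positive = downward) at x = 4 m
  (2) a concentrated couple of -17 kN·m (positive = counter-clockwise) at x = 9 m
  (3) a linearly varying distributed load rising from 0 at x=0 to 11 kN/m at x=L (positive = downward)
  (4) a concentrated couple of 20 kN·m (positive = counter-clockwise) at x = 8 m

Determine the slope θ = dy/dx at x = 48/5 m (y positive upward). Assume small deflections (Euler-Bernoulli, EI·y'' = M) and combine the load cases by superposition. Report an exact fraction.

θ(48/5) = 19228781/450000000 rad

Load 1 — point force P=19 kN at a=4 m (b=L-a=8):
  θ_1 = -Pa(2L²-6Lx+3x²+a²)/(6LEI)  [x>a] = -19·4·(2·12²-6·12·(48/5)+3·(48/5)²+4²)/(6·12·10000) = 3287/281250 rad
Load 2 — applied couple M₀=-17 kN·m at a=9 m (b=L-a=3):
  θ_2 = (M₀x²/(2L)-M₀(x-a)+C₁)/EI  [x>a] with C₁=M₀(3b²-L²)/(6L)=221/8 = ((-17)·(48/5)²/(2·12)-(-17)·((48/5)-9)+(221/8))/10000 = -5491/2000000 rad
Load 3 — triangular load w₀=11 kN/m (0→w₀ over full span):
  θ_3 = -w₀(7L⁴-30L²x²+15x⁴)/(360LEI) = -11·(7·12⁴-30·12²·(48/5)²+15·(48/5)⁴)/(360·12·10000) = 24981/781250 rad
Load 4 — applied couple M₀=20 kN·m at a=8 m (b=L-a=4):
  θ_4 = (M₀x²/(2L)-M₀(x-a)+C₁)/EI  [x>a] with C₁=M₀(3b²-L²)/(6L)=-80/3 = (20·(48/5)²/(2·12)-20·((48/5)-8)+(-80/3))/10000 = 17/9375 rad
Superposition: θ = Σ θ_i = 19228781/450000000 rad ≈ 0.042731 rad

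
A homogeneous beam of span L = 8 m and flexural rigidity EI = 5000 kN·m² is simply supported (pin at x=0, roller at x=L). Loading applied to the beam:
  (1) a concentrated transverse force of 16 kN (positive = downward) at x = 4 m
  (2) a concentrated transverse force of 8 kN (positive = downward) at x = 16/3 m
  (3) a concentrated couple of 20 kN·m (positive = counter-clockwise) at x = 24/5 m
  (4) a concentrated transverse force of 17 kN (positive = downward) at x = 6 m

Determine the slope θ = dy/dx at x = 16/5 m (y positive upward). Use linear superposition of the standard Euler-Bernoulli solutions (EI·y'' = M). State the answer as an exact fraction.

θ(16/5) = -228733/20250000 rad

Load 1 — point force P=16 kN at a=4 m (b=L-a=4):
  θ_1 = -Pb(L²-b²-3x²)/(6LEI)  [x≤a] = -16·4·(8²-4²-3·(16/5)²)/(6·8·5000) = -72/15625 rad
Load 2 — point force P=8 kN at a=16/3 m (b=L-a=8/3):
  θ_2 = -Pb(L²-b²-3x²)/(6LEI)  [x≤a] = -8·(8/3)·(8²-(8/3)²-3·(16/5)²)/(6·8·5000) = -2944/1265625 rad
Load 3 — applied couple M₀=20 kN·m at a=24/5 m (b=L-a=16/5):
  θ_3 = (M₀x²/(2L)+C₁)/EI  [x≤a] with C₁=M₀(3b²-L²)/(6L)=-208/15 = (20·(16/5)²/(2·8)+(-208/15))/5000 = -2/9375 rad
Load 4 — point force P=17 kN at a=6 m (b=L-a=2):
  θ_4 = -Pb(L²-b²-3x²)/(6LEI)  [x≤a] = -17·2·(8²-2²-3·(16/5)²)/(6·8·5000) = -1037/250000 rad
Superposition: θ = Σ θ_i = -228733/20250000 rad ≈ -0.011295 rad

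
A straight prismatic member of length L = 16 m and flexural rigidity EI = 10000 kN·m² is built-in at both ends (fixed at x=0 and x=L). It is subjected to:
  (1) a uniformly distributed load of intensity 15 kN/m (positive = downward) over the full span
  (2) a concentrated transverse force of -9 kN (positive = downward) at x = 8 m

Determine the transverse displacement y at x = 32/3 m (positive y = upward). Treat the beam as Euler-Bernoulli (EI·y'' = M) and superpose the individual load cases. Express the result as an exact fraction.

y(32/3) = -1904/10125 m

Load 1 — uniform load w=15 kN/m over full span:
  y_1 = -wx²(L-x)²/(24EI) = -15·(32/3)²·(16-(32/3))²/(24·10000) = -2048/10125 m
Load 2 — point force P=-9 kN at a=8 m (b=L-a=8):
  y_2 = -Pa²(L-x)²(3bL-(3b+a)(L-x))/(6L³EI)  [x>a] = -(-9)·8²·(16-(32/3))²·(3·8·16-(3·8+8)·(16-(32/3)))/(6·16³·10000) = 16/1125 m
Superposition: y = Σ y_i = -1904/10125 m ≈ -0.188049 m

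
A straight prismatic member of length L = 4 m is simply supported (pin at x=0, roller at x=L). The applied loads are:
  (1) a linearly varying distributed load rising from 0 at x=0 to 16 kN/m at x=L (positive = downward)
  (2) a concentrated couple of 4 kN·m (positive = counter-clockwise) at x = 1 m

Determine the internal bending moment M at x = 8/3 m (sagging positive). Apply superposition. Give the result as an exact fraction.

M(8/3) = 1172/81 kN·m

Load 1 — triangular load w₀=16 kN/m (0→w₀ over full span):
  M_1 = w₀Lx/6 - w₀x³/(6L) = 16·4·(8/3)/6 - 16·(8/3)³/(6·4) = 1280/81 kN·m
Load 2 — applied couple M₀=4 kN·m at a=1 m (b=L-a=3):
  M_2 = M₀x/L - M₀  [x>a] = 4·(8/3)/4 - 4 = -4/3 kN·m
Superposition: M = Σ M_i = 1172/81 kN·m ≈ 14.469136 kN·m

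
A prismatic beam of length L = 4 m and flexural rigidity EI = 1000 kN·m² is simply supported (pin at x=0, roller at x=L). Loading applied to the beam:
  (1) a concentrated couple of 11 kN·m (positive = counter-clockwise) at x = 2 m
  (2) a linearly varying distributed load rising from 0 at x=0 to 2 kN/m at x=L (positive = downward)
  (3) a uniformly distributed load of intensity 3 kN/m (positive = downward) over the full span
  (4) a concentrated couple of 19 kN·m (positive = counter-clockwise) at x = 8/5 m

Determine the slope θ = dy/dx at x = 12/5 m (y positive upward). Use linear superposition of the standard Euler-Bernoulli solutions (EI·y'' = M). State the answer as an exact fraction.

θ(12/5) = 47339/11250000 rad

Load 1 — applied couple M₀=11 kN·m at a=2 m (b=L-a=2):
  θ_1 = (M₀x²/(2L)-M₀(x-a)+C₁)/EI  [x>a] with C₁=M₀(3b²-L²)/(6L)=-11/6 = (11·(12/5)²/(2·4)-11·((12/5)-2)+(-11/6))/1000 = 253/150000 rad
Load 2 — triangular load w₀=2 kN/m (0→w₀ over full span):
  θ_2 = -w₀(7L⁴-30L²x²+15x⁴)/(360LEI) = -2·(7·4⁴-30·4²·(12/5)²+15·(12/5)⁴)/(360·4·1000) = 464/703125 rad
Load 3 — uniform load w=3 kN/m over full span:
  θ_3 = -w(L³-6Lx²+4x³)/(24EI) = -3·(4³-6·4·(12/5)²+4·(12/5)³)/(24·1000) = 37/15625 rad
Load 4 — applied couple M₀=19 kN·m at a=8/5 m (b=L-a=12/5):
  θ_4 = (M₀x²/(2L)-M₀(x-a)+C₁)/EI  [x>a] with C₁=M₀(3b²-L²)/(6L)=76/75 = (19·(12/5)²/(2·4)-19·((12/5)-(8/5))+(76/75))/1000 = -19/37500 rad
Superposition: θ = Σ θ_i = 47339/11250000 rad ≈ 0.004208 rad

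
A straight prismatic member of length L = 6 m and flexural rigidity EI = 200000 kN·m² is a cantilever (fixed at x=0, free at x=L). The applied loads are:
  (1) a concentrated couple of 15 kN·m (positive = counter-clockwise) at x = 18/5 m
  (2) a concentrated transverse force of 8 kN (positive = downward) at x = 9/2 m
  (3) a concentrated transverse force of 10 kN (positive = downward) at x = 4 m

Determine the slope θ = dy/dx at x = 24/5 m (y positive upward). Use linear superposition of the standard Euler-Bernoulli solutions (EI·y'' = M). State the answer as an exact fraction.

Load 1 — applied couple M₀=15 kN·m at a=18/5 m (b=L-a=12/5):
  θ_1 = M₀a/EI  [x>a] = 15·(18/5)/200000 = 27/100000 rad
Load 2 — point force P=8 kN at a=9/2 m (b=L-a=3/2):
  θ_2 = -Pa²/(2EI)  [x>a] = -8·(9/2)²/(2·200000) = -81/200000 rad
Load 3 — point force P=10 kN at a=4 m (b=L-a=2):
  θ_3 = -Pa²/(2EI)  [x>a] = -10·4²/(2·200000) = -1/2500 rad
Superposition: θ = Σ θ_i = -107/200000 rad ≈ -0.000535 rad

θ(24/5) = -107/200000 rad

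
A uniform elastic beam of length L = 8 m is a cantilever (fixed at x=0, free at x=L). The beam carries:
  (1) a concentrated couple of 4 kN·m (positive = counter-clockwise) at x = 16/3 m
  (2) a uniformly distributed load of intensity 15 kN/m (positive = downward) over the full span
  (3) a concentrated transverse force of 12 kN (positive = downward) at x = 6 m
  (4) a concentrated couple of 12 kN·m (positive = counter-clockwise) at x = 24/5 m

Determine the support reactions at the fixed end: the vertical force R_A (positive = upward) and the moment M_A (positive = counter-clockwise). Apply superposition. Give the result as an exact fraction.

R_A = 132 kN, M_A = 536 kN·m

Load 1 — applied couple M₀=4 kN·m at a=16/3 m (b=L-a=8/3):
  R_A = 0 kN
  M_A = -M₀ = -4 kN·m
Load 2 — uniform load w=15 kN/m over full span:
  R_A = wL = 15·8 = 120 kN
  M_A = wL²/2 = 15·8²/2 = 480 kN·m
Load 3 — point force P=12 kN at a=6 m (b=L-a=2):
  R_A = P = 12 kN
  M_A = Pa = 12·6 = 72 kN·m
Load 4 — applied couple M₀=12 kN·m at a=24/5 m (b=L-a=16/5):
  R_A = 0 kN
  M_A = -M₀ = -12 kN·m
Superposition: R_A = 132 kN, M_A = 536 kN·m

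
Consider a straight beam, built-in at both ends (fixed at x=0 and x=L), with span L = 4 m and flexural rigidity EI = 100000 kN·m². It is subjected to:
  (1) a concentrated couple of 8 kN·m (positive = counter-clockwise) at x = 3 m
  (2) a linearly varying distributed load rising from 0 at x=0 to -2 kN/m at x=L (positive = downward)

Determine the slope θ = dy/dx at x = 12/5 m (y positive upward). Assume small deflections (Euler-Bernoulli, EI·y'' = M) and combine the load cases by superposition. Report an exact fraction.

Load 1 — applied couple M₀=8 kN·m at a=3 m (b=L-a=1):
  θ_1 = (R_Ax²/2 - M_Ax)/EI  [x≤a] with R_A=9/4, M_A=5/2 = ((9/4)·(12/5)²/2 - (5/2)·(12/5))/100000 = 3/625000 rad
Load 2 — triangular load w₀=-2 kN/m (0→w₀ over full span):
  θ_2 = -w₀(2x(L-x)(L-2x)(x+2L)+x²(L-x)²)/(120LEI) = -(-2)·(2·(12/5)·(4-(12/5))·(4-2·(12/5))·((12/5)+2·4)+(12/5)²·(4-(12/5))²)/(120·4·100000) = -4/1953125 rad
Superposition: θ = Σ θ_i = 43/15625000 rad ≈ 0.000003 rad

θ(12/5) = 43/15625000 rad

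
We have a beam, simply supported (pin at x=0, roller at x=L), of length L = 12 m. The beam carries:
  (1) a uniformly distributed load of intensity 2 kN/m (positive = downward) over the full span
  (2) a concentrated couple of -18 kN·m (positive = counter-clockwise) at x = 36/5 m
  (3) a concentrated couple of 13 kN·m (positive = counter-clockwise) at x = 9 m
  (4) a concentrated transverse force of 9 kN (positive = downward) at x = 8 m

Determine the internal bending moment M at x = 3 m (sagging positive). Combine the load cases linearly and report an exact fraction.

Load 1 — uniform load w=2 kN/m over full span:
  M_1 = wx(L-x)/2 = 2·3·(12-3)/2 = 27 kN·m
Load 2 — applied couple M₀=-18 kN·m at a=36/5 m (b=L-a=24/5):
  M_2 = M₀x/L  [x≤a] = (-18)·3/12 = -9/2 kN·m
Load 3 — applied couple M₀=13 kN·m at a=9 m (b=L-a=3):
  M_3 = M₀x/L  [x≤a] = 13·3/12 = 13/4 kN·m
Load 4 — point force P=9 kN at a=8 m (b=L-a=4):
  M_4 = Pbx/L  [x≤a] = 9·4·3/12 = 9 kN·m
Superposition: M = Σ M_i = 139/4 kN·m ≈ 34.750000 kN·m

M(3) = 139/4 kN·m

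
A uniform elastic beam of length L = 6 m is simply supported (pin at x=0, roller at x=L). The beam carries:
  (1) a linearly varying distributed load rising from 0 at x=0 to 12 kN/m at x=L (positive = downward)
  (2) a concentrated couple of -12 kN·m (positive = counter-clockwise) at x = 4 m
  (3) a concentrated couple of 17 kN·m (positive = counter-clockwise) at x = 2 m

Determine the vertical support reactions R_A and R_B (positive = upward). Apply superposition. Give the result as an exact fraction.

Load 1 — triangular load w₀=12 kN/m (0→w₀ over full span):
  R_A = w₀L/6 = 12·6/6 = 12 kN
  R_B = w₀L/3 = 12·6/3 = 24 kN
Load 2 — applied couple M₀=-12 kN·m at a=4 m (b=L-a=2):
  R_A = M₀/L = (-12)/6 = -2 kN
  R_B = -M₀/L = -(-12)/6 = 2 kN
Load 3 — applied couple M₀=17 kN·m at a=2 m (b=L-a=4):
  R_A = M₀/L = 17/6 kN
  R_B = -M₀/L = -17/6 kN
Superposition: R_A = 77/6 kN, R_B = 139/6 kN

R_A = 77/6 kN, R_B = 139/6 kN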